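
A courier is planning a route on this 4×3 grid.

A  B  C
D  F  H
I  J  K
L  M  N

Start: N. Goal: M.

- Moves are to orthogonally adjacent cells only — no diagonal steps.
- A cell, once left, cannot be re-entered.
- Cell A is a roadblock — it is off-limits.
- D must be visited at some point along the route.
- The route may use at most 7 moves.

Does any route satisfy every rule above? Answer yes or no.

One route that works: N → K → H → F → D → I → L → M.

yes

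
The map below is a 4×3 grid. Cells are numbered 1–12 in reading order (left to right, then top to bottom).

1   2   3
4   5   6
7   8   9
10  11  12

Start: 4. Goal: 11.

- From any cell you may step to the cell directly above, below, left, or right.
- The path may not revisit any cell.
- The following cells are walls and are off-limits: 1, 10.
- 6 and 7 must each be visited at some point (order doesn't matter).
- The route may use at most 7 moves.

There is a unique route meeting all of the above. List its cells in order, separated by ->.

The 7-move cap with required stops at 6, 7 leaves no slack for detours.
Route from 4: down to 7, right to 8, up to 5, right to 6, 2× down (reaching 12), left to 11 — 7 moves in all.
Check: all required cells visited; 7 ≤ 7 moves.

4 -> 7 -> 8 -> 5 -> 6 -> 9 -> 12 -> 11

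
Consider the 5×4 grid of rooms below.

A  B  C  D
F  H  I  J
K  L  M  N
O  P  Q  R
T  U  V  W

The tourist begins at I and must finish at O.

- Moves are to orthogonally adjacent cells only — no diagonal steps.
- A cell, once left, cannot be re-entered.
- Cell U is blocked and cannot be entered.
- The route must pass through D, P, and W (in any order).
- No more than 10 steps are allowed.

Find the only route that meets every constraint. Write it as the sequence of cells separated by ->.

I -> C -> D -> J -> N -> R -> W -> V -> Q -> P -> O

The budget equals the shortest possible length, so every move has to be on a shortest route through the required cells.
Route from I: up 1 to C, right 1 to D, down 4 to W, left 1 to V, up 1 to Q, left 2 to O — 10 moves in all.
Check: all required cells visited; 10 ≤ 10 moves.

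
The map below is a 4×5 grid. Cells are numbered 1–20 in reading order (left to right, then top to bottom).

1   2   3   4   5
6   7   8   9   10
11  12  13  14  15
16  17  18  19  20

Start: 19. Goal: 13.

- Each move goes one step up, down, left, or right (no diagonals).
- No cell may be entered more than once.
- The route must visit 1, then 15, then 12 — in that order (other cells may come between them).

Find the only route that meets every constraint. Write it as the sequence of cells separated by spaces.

19 18 17 16 11 6 1 2 3 4 5 10 15 14 9 8 7 12 13

The waypoints must appear in the order 1, 15, 12, with no cell reused.
Route from 19: left 3 to 16, up 3 to 1, right 4 to 5, down 2 to 15, left 1 to 14, up 1 to 9, left 2 to 7, down 1 to 12, right 1 to 13 — 18 moves in all.
Check: order respected (1 at step 6, 15 at step 12, 12 at step 17).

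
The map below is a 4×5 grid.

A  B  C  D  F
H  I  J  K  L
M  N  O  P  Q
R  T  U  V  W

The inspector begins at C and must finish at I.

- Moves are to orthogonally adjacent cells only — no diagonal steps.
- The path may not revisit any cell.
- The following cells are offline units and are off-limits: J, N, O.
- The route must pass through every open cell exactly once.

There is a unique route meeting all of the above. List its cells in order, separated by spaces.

Need to visit all 17 open cells exactly once, starting at C and ending at I.
Cell U has only two open neighbours (T and V), so the path must pass straight through it: one of those is the cell it's entered from and the other is where it exits.
Route from C: right 2 to F, down 1 to L, left 1 to K, down 1 to P, right 1 to Q, down 1 to W, left 4 to R, up 3 to A, right 1 to B, down 1 to I — 16 moves in all.
Check: all 17 open cells covered.

C D F L K P Q W V U T R M H A B I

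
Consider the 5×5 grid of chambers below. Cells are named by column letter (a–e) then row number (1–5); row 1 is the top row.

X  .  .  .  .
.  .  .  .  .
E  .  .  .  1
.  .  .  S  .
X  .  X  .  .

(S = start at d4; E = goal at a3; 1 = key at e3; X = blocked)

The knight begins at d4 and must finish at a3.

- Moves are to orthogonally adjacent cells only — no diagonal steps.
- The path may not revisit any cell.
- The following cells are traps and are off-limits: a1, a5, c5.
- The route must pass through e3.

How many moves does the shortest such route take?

Any route passes through e3 somewhere between d4 and a3. Summing Manhattan distances along the two legs (d4 → e3 → a3) gives a lower bound of 2 + 4 = 6 moves.
A route of 6 moves achieves this: d4 → e4 → e3 → d3 → c3 → b3 → a3.
Since 6 matches the lower bound, it is optimal.

6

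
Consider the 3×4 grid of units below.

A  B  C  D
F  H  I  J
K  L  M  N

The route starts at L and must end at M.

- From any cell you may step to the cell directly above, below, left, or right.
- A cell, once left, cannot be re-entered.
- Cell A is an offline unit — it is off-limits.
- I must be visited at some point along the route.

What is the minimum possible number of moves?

Any route passes through I somewhere between L and M. Summing Manhattan distances along the two legs (L → I → M) gives a lower bound of 2 + 1 = 3 moves.
A route of 3 moves achieves this: L → H → I → M.
Since 3 matches the lower bound, it is optimal.

3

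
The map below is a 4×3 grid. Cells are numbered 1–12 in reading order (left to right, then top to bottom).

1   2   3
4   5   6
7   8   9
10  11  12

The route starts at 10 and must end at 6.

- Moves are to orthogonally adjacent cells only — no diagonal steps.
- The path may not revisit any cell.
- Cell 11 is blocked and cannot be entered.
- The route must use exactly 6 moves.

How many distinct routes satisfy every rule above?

5

Need simple routes of exactly 6 moves from 10 to 6 (Manhattan distance 4, so 1 moves are spent on a detour and 1 undoing it).
Enumerating: 10 7 4 1 2 5 6 | 10 7 4 1 2 3 6 | 10 7 4 5 2 3 6 | 10 7 4 5 8 9 6 | 10 7 8 5 2 3 6.
That gives 5 routes.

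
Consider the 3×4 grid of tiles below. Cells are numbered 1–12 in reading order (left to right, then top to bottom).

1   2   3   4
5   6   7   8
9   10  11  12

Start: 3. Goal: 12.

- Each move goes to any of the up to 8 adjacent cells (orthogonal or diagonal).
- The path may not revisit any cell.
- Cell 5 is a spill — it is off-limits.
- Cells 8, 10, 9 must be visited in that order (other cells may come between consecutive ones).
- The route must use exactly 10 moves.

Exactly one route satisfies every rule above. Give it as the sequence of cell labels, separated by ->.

The waypoints must appear in the order 8, 10, 9, with no cell reused.
Route from 3: right 1 to 4, down 1 to 8, down-left 1 to 11, left 2 to 9, up-right 1 to 6, up-left 1 to 1, right 1 to 2, down-right 2 to 12 — 10 moves in all.
Check: order respected (8 at step 2, 10 at step 4, 9 at step 5); 10 moves as required.

3 -> 4 -> 8 -> 11 -> 10 -> 9 -> 6 -> 1 -> 2 -> 7 -> 12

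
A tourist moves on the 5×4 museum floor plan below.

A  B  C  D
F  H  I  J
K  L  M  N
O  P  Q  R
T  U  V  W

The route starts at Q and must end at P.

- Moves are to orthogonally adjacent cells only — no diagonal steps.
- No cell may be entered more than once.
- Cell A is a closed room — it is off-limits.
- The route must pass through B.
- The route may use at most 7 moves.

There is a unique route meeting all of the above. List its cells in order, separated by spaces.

Q M I C B H L P

Any route must reach B and still end at P within 7 moves, so the order of the required stops is forced.
Route from Q: 3× up (reaching C), left to B, 3× down (reaching P) — 7 moves in all.
Check: all required cells visited; 7 ≤ 7 moves.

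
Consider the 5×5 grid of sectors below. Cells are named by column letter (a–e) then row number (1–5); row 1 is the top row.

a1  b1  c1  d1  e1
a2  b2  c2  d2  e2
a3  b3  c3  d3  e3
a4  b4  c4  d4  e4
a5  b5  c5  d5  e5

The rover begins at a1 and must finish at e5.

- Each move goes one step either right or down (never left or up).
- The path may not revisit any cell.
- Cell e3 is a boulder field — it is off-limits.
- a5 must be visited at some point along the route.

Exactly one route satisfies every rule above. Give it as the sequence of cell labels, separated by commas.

Moves only go right or down, so the column and row indices never decrease.
Route from a1: down 4 to a5, right 4 to e5 — 8 moves in all.
Check: all required cells visited.

a1, a2, a3, a4, a5, b5, c5, d5, e5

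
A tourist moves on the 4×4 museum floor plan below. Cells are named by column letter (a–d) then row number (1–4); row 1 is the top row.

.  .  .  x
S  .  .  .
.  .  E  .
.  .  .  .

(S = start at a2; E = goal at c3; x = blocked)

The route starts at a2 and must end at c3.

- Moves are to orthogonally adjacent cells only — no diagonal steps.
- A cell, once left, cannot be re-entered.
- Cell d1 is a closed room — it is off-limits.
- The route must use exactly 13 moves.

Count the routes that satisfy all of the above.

7

Need simple routes of exactly 13 moves from a2 to c3 (Manhattan distance 3, so 5 moves are spent on a detour and 5 undoing it).
Enumerating: a2 a1 b1 b2 b3 a3 a4 b4 c4 d4 d3 d2 c2 c3 | a2 a1 b1 b2 c2 d2 d3 d4 c4 b4 a4 a3 b3 c3 | a2 a1 b1 c1 c2 b2 b3 a3 a4 b4 c4 d4 d3 c3 | a2 a1 b1 c1 c2 d2 d3 d4 c4 b4 a4 a3 b3 c3 | a2 a3 a4 b4 b3 b2 b1 c1 c2 d2 d3 d4 c4 c3 | a2 a3 a4 b4 c4 d4 d3 d2 c2 c1 b1 b2 b3 c3 | a2 b2 b1 c1 c2 d2 d3 d4 c4 b4 a4 a3 b3 c3.
That gives 7 routes.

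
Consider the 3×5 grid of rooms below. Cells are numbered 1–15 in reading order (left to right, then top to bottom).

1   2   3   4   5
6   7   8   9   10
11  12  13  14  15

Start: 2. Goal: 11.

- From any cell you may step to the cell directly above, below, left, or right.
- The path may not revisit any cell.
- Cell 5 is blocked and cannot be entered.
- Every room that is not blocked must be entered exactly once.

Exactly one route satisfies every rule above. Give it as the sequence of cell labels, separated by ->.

Need to visit all 14 open cells exactly once, starting at 2 and ending at 11.
Cell 10 has only two open neighbours (15 and 9), so the path must pass straight through it: one of those is the cell it's entered from and the other is where it exits.
Route from 2: left to 1, down to 6, 2× right (reaching 8), up to 3, right to 4, down to 9, right to 10, down to 15, 4× left (reaching 11) — 13 moves in all.
Check: all 14 open cells covered.

2 -> 1 -> 6 -> 7 -> 8 -> 3 -> 4 -> 9 -> 10 -> 15 -> 14 -> 13 -> 12 -> 11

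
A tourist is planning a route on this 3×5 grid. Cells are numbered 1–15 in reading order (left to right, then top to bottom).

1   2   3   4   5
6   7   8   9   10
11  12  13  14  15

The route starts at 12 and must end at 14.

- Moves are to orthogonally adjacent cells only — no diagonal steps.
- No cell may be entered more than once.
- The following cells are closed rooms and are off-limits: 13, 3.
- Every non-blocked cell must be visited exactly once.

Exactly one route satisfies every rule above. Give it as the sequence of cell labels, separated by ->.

Need to visit all 13 open cells exactly once, starting at 12 and ending at 14.
Route from 12: left to 11, 2× up (reaching 1), right to 2, down to 7, 2× right (reaching 9), up to 4, right to 5, 2× down (reaching 15), left to 14 — 12 moves in all.
Check: all 13 open cells covered.

12 -> 11 -> 6 -> 1 -> 2 -> 7 -> 8 -> 9 -> 4 -> 5 -> 10 -> 15 -> 14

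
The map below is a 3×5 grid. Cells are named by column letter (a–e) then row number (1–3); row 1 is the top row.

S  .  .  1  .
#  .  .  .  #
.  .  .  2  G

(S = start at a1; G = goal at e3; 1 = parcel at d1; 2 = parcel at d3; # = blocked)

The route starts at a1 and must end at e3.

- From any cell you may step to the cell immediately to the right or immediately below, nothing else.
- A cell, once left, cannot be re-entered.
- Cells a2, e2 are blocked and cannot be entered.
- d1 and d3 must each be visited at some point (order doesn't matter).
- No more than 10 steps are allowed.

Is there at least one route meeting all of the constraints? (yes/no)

One route that works: a1 → b1 → c1 → d1 → d2 → d3 → e3.

yes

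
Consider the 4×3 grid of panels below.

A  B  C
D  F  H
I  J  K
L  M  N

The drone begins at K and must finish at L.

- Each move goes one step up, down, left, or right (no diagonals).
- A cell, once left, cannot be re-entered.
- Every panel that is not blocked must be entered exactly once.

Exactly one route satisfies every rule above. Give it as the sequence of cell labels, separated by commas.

K, N, M, J, F, H, C, B, A, D, I, L

Need to visit all 12 open cells exactly once, starting at K and ending at L.
Cell N has only two open neighbours (K and M), so the path must pass straight through it: one of those is the cell it's entered from and the other is where it exits.
Route from K: down 1 to N, left 1 to M, up 2 to F, right 1 to H, up 1 to C, left 2 to A, down 3 to L — 11 moves in all.
Check: all 12 open cells covered.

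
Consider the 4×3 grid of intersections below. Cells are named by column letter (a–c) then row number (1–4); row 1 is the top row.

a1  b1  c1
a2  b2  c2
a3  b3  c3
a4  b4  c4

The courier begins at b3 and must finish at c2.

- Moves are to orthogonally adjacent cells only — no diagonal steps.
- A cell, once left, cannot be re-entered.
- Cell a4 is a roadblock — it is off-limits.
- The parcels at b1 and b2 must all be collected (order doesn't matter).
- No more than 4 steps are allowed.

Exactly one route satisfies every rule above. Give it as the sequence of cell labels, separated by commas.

The 4-move cap with required stops at b1, b2 leaves no slack for detours.
Route from b3: up 2 to b1, right 1 to c1, down 1 to c2 — 4 moves in all.
Check: all required cells visited; 4 ≤ 4 moves.

b3, b2, b1, c1, c2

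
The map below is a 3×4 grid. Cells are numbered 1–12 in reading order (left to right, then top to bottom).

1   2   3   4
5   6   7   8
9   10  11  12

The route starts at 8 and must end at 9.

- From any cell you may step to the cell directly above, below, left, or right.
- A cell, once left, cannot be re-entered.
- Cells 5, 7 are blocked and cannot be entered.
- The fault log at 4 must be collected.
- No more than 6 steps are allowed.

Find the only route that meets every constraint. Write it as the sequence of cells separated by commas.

Any route must reach 4 and still end at 9 within 6 moves, so the order of the required stops is forced.
Route from 8: up to 4, 2× left (reaching 2), 2× down (reaching 10), left to 9 — 6 moves in all.
Check: all required cells visited; 6 ≤ 6 moves.

8, 4, 3, 2, 6, 10, 9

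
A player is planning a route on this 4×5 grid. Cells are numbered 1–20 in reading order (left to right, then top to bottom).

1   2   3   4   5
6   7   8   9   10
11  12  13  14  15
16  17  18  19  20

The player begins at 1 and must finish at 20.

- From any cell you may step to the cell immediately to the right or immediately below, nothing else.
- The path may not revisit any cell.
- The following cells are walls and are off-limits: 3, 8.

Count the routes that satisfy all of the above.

A right/down-only route from 1 to 20 makes exactly 3 down-moves and 4 right-moves in some order.
With no other constraints that would be C(7,3) = 35 routes.
Subtract routes through each blocked cell (inclusion–exclusion for overlaps): − through 3: 10 − through 8: 18 + through 3&8: 6 → 13.
That gives 13 routes.

13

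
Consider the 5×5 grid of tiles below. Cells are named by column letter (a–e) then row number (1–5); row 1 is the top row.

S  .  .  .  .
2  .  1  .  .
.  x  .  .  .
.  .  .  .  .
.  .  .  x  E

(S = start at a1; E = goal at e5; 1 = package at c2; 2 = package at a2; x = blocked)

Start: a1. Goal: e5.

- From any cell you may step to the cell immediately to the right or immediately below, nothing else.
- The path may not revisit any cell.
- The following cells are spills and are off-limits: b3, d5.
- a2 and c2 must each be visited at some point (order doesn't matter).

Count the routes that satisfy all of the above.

6

A right/down-only route from a1 to e5 makes exactly 4 down-moves and 4 right-moves in some order.
With no other constraints that would be C(8,4) = 70 routes.
A monotone route can only reach the required cells in the order a2, c2, so split there and multiply the segment counts (each segment already excludes blocked cells): a1→a2: 1; a2→c2: 1; c2→e5: 6; product = 6.
That gives 6 routes.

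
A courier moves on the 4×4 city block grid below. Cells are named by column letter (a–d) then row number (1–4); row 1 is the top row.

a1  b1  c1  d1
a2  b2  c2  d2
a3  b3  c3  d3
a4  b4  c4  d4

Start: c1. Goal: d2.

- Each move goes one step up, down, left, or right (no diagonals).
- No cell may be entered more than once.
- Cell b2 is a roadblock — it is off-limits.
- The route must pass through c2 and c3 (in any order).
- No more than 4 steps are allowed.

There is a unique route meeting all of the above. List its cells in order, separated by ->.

Any route must reach c2 and c3 and still end at d2 within 4 moves, so the order of the required stops is forced.
Route from c1: down 2 to c3, right 1 to d3, up 1 to d2 — 4 moves in all.
Check: all required cells visited; 4 ≤ 4 moves.

c1 -> c2 -> c3 -> d3 -> d2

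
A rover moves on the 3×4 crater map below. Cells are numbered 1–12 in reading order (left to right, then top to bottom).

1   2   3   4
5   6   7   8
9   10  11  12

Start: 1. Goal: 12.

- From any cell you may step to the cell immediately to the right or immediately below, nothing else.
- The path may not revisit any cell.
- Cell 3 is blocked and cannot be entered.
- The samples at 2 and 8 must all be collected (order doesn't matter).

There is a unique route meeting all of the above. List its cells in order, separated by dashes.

1 - 2 - 6 - 7 - 8 - 12

Moves only go right or down, so the column and row indices never decrease.
Route from 1: right to 2, down to 6, 2× right (reaching 8), down to 12 — 5 moves in all.
Check: all required cells visited.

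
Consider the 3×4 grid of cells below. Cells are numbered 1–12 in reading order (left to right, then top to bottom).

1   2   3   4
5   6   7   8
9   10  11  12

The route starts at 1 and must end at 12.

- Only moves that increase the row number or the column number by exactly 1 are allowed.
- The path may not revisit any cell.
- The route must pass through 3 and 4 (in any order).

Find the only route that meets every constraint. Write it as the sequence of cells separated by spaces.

1 2 3 4 8 12

Moves only go right or down, so the column and row indices never decrease.
Route from 1: right 3 to 4, down 2 to 12 — 5 moves in all.
Check: all required cells visited.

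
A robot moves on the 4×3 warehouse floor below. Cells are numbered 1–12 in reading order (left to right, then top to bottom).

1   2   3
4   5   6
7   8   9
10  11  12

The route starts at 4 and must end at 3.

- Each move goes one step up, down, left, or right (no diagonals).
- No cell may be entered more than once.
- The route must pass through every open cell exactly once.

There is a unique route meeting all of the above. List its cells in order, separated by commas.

Need to visit all 12 open cells exactly once, starting at 4 and ending at 3.
Cell 12 has only two open neighbours (9 and 11), so the path must pass straight through it: one of those is the cell it's entered from and the other is where it exits.
Route from 4: up 1 to 1, right 1 to 2, down 2 to 8, left 1 to 7, down 1 to 10, right 2 to 12, up 3 to 3 — 11 moves in all.
Check: all 12 open cells covered.

4, 1, 2, 5, 8, 7, 10, 11, 12, 9, 6, 3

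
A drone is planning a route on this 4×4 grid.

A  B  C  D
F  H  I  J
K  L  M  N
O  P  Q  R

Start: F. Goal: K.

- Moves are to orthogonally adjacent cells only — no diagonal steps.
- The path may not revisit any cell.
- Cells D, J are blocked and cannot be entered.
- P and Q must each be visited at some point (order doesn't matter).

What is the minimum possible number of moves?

Any route passes through P and Q in some order between F and K. Summing Manhattan distances along each leg and taking the cheapest ordering (F → P → Q → K) gives a lower bound of 3 + 1 + 3 = 7 moves.
A route of 7 moves achieves this: F → H → L → M → Q → P → O → K.
Since 7 matches the lower bound, it is optimal.

7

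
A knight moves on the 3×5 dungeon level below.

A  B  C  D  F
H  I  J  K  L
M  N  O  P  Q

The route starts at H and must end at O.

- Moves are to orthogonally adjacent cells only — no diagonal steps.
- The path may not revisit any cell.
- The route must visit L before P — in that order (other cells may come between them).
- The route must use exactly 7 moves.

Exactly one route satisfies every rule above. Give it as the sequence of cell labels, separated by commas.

H, I, J, K, L, Q, P, O

The waypoints must appear in the order L, P, with no cell reused.
Route from H: right 4 to L, down 1 to Q, left 2 to O — 7 moves in all.
Check: order respected (L at step 4, P at step 6); 7 moves as required.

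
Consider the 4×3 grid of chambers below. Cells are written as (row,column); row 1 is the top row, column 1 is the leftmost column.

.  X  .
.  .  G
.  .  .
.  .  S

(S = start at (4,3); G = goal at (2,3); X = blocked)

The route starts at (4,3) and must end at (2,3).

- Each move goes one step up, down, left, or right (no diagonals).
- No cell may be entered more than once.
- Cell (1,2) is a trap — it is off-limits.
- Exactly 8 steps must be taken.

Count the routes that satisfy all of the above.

Need simple routes of exactly 8 moves from (4,3) to (2,3) (Manhattan distance 2, so 3 moves are spent on a detour and 3 undoing it).
Enumerating: (4,3) (3,3) (3,2) (4,2) (4,1) (3,1) (2,1) (2,2) (2,3) | (4,3) (4,2) (4,1) (3,1) (2,1) (2,2) (3,2) (3,3) (2,3).
That gives 2 routes.

2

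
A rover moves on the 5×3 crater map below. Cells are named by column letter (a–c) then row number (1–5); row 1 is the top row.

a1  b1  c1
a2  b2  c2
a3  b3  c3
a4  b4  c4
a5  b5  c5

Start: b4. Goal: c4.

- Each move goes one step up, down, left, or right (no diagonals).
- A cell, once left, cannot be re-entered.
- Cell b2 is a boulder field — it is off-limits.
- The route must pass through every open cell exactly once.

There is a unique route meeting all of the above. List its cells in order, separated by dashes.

b4 - b3 - c3 - c2 - c1 - b1 - a1 - a2 - a3 - a4 - a5 - b5 - c5 - c4

Need to visit all 14 open cells exactly once, starting at b4 and ending at c4.
Route from b4: up to b3, right to c3, 2× up (reaching c1), 2× left (reaching a1), 4× down (reaching a5), 2× right (reaching c5), up to c4 — 13 moves in all.
Check: all 14 open cells covered.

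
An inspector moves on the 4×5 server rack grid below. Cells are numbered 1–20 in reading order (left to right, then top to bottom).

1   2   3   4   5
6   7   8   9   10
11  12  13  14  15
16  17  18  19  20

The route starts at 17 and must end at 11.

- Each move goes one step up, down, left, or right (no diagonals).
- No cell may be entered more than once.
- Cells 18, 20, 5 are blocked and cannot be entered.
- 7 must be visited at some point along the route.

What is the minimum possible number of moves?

4

Any route passes through 7 somewhere between 17 and 11. Summing Manhattan distances along the two legs (17 → 7 → 11) gives a lower bound of 2 + 2 = 4 moves.
A route of 4 moves achieves this: 17 → 12 → 7 → 6 → 11.
Since 4 matches the lower bound, it is optimal.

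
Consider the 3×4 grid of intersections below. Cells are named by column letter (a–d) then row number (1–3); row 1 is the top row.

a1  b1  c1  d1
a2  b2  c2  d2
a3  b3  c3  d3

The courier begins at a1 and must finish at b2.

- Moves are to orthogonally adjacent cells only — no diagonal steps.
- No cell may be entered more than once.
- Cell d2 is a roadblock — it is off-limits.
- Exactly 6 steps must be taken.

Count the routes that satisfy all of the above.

Need simple routes of exactly 6 moves from a1 to b2 (Manhattan distance 2, so 2 moves are spent on a detour and 2 undoing it).
Enumerating: a1 a2 a3 b3 c3 c2 b2 | a1 b1 c1 c2 c3 b3 b2.
That gives 2 routes.

2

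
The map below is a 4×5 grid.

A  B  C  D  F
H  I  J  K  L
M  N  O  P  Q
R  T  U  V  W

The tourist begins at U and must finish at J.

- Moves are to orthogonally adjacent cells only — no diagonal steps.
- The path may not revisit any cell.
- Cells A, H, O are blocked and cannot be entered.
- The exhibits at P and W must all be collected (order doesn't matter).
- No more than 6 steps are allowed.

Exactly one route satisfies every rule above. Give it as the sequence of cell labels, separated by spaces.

Any route must reach P and W and still end at J within 6 moves, so the order of the required stops is forced.
Route from U: 2× right (reaching W), up to Q, left to P, up to K, left to J — 6 moves in all.
Check: all required cells visited; 6 ≤ 6 moves.

U V W Q P K J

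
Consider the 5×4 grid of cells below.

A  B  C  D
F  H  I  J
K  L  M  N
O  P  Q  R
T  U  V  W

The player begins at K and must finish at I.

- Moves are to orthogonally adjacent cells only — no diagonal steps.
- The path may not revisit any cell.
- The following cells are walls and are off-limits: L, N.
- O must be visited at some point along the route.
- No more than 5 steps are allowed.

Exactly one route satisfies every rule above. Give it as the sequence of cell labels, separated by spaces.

K O P Q M I

The budget equals the shortest possible length, so every move has to be on a shortest route through the required cells.
Route from K: down 1 to O, right 2 to Q, up 2 to I — 5 moves in all.
Check: all required cells visited; 5 ≤ 5 moves.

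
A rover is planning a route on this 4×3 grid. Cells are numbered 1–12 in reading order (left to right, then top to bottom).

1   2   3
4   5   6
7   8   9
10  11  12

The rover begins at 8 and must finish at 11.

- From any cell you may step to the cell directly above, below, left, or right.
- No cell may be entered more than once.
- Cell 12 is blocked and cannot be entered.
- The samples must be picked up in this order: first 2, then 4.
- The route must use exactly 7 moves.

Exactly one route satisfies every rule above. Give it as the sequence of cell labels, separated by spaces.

8 5 2 1 4 7 10 11

The waypoints must appear in the order 2, 4, with no cell reused.
Route from 8: 2× up (reaching 2), left to 1, 3× down (reaching 10), right to 11 — 7 moves in all.
Check: order respected (2 at step 2, 4 at step 4); 7 moves as required.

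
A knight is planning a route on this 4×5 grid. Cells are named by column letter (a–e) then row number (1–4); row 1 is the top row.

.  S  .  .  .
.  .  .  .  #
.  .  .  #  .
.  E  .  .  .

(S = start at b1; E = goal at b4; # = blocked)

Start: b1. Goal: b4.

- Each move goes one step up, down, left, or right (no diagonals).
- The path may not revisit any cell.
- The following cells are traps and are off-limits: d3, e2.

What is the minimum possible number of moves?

3

The Manhattan distance from b1 to b4 is |1−4| + |2−2| = 3, so at least 3 moves are needed.
A route of 3 moves achieves this: b1 → b2 → b3 → b4.
Since 3 matches the lower bound, it is optimal.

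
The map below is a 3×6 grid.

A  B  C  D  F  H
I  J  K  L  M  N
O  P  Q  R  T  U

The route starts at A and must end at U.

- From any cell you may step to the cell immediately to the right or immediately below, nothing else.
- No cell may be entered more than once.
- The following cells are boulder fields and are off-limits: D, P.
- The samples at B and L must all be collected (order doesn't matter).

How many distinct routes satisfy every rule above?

6

A right/down-only route from A to U makes exactly 2 down-moves and 5 right-moves in some order.
With no other constraints that would be C(7,2) = 21 routes.
A monotone route can only reach the required cells in the order B, L, so split there and multiply the segment counts (each segment already excludes blocked cells): A→B: 1; B→L: 2; L→U: 3; product = 6.
That gives 6 routes.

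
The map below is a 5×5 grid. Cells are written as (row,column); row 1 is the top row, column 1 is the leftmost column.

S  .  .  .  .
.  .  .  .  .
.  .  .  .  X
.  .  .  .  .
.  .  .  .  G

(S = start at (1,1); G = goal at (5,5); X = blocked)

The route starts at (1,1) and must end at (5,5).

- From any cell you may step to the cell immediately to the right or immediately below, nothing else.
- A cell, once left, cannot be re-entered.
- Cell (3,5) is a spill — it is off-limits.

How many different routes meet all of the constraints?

A right/down-only route from (1,1) to (5,5) makes exactly 4 down-moves and 4 right-moves in some order.
With no other constraints that would be C(8,4) = 70 routes.
Subtract routes through each blocked cell (inclusion–exclusion for overlaps): − through (3,5): 15 → 55.
That gives 55 routes.

55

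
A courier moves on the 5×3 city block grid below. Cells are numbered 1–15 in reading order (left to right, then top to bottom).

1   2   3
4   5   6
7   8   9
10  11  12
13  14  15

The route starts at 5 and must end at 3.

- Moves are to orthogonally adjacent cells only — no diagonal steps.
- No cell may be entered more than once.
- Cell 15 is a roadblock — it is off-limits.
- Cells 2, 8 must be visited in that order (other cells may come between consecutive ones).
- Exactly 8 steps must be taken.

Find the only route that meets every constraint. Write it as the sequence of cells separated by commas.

The waypoints must appear in the order 2, 8, with no cell reused.
Route from 5: up 1 to 2, left 1 to 1, down 2 to 7, right 2 to 9, up 2 to 3 — 8 moves in all.
Check: order respected (2 at step 1, 8 at step 5); 8 moves as required.

5, 2, 1, 4, 7, 8, 9, 6, 3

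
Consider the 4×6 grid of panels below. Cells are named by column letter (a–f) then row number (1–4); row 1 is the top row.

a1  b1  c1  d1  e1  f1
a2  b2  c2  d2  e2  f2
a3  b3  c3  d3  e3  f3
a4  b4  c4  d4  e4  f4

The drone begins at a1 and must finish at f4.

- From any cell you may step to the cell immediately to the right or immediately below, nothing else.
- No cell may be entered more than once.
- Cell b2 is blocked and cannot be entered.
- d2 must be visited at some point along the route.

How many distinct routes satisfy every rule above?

A right/down-only route from a1 to f4 makes exactly 3 down-moves and 5 right-moves in some order.
With no other constraints that would be C(8,3) = 56 routes.
Split at d2 and multiply the segment counts (each segment already excludes blocked cells): a1→d2: 2; d2→f4: 6; product = 12.
That gives 12 routes.

12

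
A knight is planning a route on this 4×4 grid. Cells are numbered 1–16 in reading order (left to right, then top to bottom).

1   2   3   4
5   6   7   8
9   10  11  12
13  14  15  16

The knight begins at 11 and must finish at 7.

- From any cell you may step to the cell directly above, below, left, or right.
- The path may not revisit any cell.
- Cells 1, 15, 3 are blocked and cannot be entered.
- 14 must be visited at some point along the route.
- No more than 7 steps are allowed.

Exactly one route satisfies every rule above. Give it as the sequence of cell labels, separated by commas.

The 7-move cap with required stops at 14 leaves no slack for detours.
Route from 11: left to 10, down to 14, left to 13, 2× up (reaching 5), 2× right (reaching 7) — 7 moves in all.
Check: all required cells visited; 7 ≤ 7 moves.

11, 10, 14, 13, 9, 5, 6, 7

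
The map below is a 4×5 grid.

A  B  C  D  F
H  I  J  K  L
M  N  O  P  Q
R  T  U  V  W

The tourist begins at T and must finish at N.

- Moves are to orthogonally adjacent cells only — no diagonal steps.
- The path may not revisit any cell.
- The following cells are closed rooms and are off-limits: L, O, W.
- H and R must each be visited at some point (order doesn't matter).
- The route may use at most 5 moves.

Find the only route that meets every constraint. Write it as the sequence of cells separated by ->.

Any route must reach H and R and still end at N within 5 moves, so the order of the required stops is forced.
Route from T: left to R, 2× up (reaching H), right to I, down to N — 5 moves in all.
Check: all required cells visited; 5 ≤ 5 moves.

T -> R -> M -> H -> I -> N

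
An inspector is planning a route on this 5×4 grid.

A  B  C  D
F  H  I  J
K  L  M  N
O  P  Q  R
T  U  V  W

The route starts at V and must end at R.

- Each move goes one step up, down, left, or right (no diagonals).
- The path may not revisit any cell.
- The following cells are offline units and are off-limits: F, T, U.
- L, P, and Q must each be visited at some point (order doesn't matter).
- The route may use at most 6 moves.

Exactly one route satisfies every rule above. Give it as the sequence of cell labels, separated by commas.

Any route must reach L, P, and Q and still end at R within 6 moves, so the order of the required stops is forced.
Route from V: up 1 to Q, left 1 to P, up 1 to L, right 2 to N, down 1 to R — 6 moves in all.
Check: all required cells visited; 6 ≤ 6 moves.

V, Q, P, L, M, N, R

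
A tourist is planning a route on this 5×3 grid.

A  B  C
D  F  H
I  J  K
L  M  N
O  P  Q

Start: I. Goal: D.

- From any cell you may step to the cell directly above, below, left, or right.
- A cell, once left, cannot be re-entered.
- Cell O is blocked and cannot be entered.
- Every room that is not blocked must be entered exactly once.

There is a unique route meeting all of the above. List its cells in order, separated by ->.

Need to visit all 14 open cells exactly once, starting at I and ending at D.
Cell C has only two open neighbours (H and B), so the path must pass straight through it: one of those is the cell it's entered from and the other is where it exits.
Route from I: down 1 to L, right 1 to M, down 1 to P, right 1 to Q, up 2 to K, left 1 to J, up 1 to F, right 1 to H, up 1 to C, left 2 to A, down 1 to D — 13 moves in all.
Check: all 14 open cells covered.

I -> L -> M -> P -> Q -> N -> K -> J -> F -> H -> C -> B -> A -> D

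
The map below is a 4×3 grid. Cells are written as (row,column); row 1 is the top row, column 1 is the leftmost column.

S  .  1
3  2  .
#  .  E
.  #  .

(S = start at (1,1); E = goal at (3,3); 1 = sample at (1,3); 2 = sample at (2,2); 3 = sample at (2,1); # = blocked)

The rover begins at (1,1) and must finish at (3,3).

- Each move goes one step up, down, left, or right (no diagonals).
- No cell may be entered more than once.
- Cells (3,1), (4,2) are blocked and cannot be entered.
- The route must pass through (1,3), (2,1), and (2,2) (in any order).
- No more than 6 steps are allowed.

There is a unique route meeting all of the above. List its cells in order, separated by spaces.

(1,1) (2,1) (2,2) (1,2) (1,3) (2,3) (3,3)

The 6-move cap with required stops at (1,3), (2,1), (2,2) leaves no slack for detours.
Route from (1,1): down 1 to (2,1), right 1 to (2,2), up 1 to (1,2), right 1 to (1,3), down 2 to (3,3) — 6 moves in all.
Check: all required cells visited; 6 ≤ 6 moves.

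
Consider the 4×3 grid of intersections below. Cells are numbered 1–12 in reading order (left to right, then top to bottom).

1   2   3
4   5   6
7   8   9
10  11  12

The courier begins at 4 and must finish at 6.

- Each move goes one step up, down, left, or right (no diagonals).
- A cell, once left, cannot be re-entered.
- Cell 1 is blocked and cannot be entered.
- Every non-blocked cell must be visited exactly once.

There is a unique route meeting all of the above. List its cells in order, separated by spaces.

Need to visit all 11 open cells exactly once, starting at 4 and ending at 6.
Cell 12 has only two open neighbours (9 and 11), so the path must pass straight through it: one of those is the cell it's entered from and the other is where it exits.
Route from 4: down 2 to 10, right 2 to 12, up 1 to 9, left 1 to 8, up 2 to 2, right 1 to 3, down 1 to 6 — 10 moves in all.
Check: all 11 open cells covered.

4 7 10 11 12 9 8 5 2 3 6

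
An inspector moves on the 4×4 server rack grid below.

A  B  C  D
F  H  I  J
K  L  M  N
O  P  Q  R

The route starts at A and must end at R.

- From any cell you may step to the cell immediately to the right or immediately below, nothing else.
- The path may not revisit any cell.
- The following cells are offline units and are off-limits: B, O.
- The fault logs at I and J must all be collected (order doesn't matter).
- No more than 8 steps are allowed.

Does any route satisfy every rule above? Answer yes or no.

yes

One route that works: A → F → H → I → J → N → R.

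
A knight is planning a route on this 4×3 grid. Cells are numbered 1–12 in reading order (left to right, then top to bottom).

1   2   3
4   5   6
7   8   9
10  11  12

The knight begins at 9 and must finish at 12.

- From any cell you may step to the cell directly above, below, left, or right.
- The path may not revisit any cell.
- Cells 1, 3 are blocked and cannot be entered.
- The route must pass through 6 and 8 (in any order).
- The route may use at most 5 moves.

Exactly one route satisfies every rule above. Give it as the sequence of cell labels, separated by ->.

The 5-move cap with required stops at 6, 8 leaves no slack for detours.
Route from 9: up 1 to 6, left 1 to 5, down 2 to 11, right 1 to 12 — 5 moves in all.
Check: all required cells visited; 5 ≤ 5 moves.

9 -> 6 -> 5 -> 8 -> 11 -> 12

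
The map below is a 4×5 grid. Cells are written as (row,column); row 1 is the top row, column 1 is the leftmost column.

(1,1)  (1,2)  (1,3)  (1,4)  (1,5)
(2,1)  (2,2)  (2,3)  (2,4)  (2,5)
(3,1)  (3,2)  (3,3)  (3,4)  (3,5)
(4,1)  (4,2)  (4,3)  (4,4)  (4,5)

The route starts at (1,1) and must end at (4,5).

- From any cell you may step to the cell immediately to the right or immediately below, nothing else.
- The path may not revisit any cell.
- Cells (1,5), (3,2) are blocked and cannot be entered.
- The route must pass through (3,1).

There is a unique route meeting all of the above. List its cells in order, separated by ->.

Moves only go right or down, so the column and row indices never decrease.
Route from (1,1): down 3 to (4,1), right 4 to (4,5) — 7 moves in all.
Check: all required cells visited.

(1,1) -> (2,1) -> (3,1) -> (4,1) -> (4,2) -> (4,3) -> (4,4) -> (4,5)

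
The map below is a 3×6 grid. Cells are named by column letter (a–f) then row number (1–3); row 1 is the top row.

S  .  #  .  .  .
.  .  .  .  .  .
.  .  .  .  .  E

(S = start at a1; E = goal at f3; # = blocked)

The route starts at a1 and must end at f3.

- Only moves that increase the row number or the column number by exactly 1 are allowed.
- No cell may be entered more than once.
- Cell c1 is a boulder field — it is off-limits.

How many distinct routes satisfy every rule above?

11

A right/down-only route from a1 to f3 makes exactly 2 down-moves and 5 right-moves in some order.
With no other constraints that would be C(7,2) = 21 routes.
Subtract routes through each blocked cell (inclusion–exclusion for overlaps): − through c1: 10 → 11.
That gives 11 routes.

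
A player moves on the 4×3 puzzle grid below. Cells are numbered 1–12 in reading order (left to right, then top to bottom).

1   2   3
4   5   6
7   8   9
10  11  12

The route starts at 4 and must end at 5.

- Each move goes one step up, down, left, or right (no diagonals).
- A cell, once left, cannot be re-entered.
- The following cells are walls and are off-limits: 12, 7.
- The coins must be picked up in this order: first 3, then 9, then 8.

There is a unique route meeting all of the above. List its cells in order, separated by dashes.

4 - 1 - 2 - 3 - 6 - 9 - 8 - 5

The waypoints must appear in the order 3, 9, 8, with no cell reused.
Route from 4: up to 1, 2× right (reaching 3), 2× down (reaching 9), left to 8, up to 5 — 7 moves in all.
Check: order respected (3 at step 3, 9 at step 5, 8 at step 6).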